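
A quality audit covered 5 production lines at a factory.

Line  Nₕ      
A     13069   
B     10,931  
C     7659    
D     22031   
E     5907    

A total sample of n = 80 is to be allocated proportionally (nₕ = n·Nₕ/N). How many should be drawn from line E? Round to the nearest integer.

N = 13069 + 10931 + 7659 + 22031 + 5907 = 59597.
n_E = 80·5907/59597 = 7.929... → 8.

8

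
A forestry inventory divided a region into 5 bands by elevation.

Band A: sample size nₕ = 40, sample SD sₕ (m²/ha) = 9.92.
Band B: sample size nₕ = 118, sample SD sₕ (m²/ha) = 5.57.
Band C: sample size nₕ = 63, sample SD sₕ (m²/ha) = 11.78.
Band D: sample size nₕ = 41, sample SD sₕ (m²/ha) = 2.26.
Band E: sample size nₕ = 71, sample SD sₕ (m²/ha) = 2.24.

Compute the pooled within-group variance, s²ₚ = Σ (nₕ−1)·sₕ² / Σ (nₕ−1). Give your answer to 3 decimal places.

50.692

Degrees of freedom: 39 + 117 + 62 + 40 + 70 = 328.
Σ(nₕ−1)sₕ² = 39·98.4064 + 117·31.0249 + 62·138.7684 + 40·5.1076 + 70·5.0176 = 16626.9397.
s²ₚ = 16626.9397 / 328 = 50.69189... → 50.692.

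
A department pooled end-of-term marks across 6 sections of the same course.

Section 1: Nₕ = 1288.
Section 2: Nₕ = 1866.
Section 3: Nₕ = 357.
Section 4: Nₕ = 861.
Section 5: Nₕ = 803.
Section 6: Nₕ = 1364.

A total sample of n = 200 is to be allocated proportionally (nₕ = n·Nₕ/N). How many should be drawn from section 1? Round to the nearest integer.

39

N = 1288 + 1866 + 357 + 861 + 803 + 1364 = 6539.
n_1 = 200·1288/6539 = 39.394... → 39.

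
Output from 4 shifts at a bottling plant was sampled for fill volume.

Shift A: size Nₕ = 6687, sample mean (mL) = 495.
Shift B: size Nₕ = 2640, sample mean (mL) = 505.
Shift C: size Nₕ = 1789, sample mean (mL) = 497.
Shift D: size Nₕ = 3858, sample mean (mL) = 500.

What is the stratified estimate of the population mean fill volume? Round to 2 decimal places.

N = 6687 + 2640 + 1789 + 3858 = 14974.
The stratified mean weights each stratum mean by its population share Nₕ/N.
Σ Nₕx̄ₕ = 6687·495 + 2640·505 + 1789·497 + 3858·500 = 3310065 + 1333200 + 889133 + 1929000 = 7461398.
Divide by N: 7461398 / 14974 = 498.2902... → 498.29.

498.29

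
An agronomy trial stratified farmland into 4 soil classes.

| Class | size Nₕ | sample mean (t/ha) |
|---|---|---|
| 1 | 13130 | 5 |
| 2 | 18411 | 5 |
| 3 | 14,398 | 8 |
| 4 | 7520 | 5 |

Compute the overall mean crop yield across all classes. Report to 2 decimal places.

N = 13130 + 18411 + 14398 + 7520 = 53459.
Weight each subgroup mean by Nₕ/N and sum.
Σ Nₕx̄ₕ = 13130·5 + 18411·5 + 14398·8 + 7520·5 = 65650 + 92055 + 115184 + 37600 = 310489.
Divide by N: 310489 / 53459 = 5.8080... → 5.81.

5.81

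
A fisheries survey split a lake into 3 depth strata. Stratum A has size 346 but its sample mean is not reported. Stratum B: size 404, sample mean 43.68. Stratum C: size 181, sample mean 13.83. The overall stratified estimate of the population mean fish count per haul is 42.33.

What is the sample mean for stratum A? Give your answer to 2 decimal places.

55.66

N = 346 + 404 + 181 = 931.
Overall total = μ·N = 42.33·931 = 39409.23.
Subtract the known strata: 404·43.68 + 181·13.83 = 20149.95.
Remaining total for stratum A: 39409.23 − 20149.95 = 19259.28.
Divide by its size: 19259.28 / 346 = 55.6627... → 55.66.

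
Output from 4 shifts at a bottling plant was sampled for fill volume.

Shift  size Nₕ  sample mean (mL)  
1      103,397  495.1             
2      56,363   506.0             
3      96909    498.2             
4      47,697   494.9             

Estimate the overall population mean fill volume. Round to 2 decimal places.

498.07

N = 103397 + 56363 + 96909 + 47697 = 304366.
Weight each subgroup mean by Nₕ/N and sum.
Σ Nₕx̄ₕ = 103397·495.1 + 56363·506.0 + 96909·498.2 + 47697·494.9 = 51191854.7 + 28519678 + 48280063.8 + 23605245.3 = 151596841.8.
Divide by N: 151596841.8 / 304366 = 498.0742... → 498.07.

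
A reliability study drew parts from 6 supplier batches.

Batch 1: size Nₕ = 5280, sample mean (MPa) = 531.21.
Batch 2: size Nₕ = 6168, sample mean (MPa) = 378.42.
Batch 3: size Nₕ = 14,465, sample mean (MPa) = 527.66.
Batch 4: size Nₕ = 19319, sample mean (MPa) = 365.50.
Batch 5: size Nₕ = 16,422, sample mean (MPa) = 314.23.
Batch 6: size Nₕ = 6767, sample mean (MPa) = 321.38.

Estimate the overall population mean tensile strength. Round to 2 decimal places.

397.07

N = 68421; weights Wₕ = Nₕ/N = (0.0772, 0.0901, 0.2114, 0.2824, 0.2400, 0.0989).
x̄_st = Σ Wₕ·x̄ₕ = 0.0772·531.21 + 0.0901·378.42 + 0.2114·527.66 + 0.2824·365.50 + 0.2400·314.23 + 0.0989·321.38 ≈ 397.0659...
→ 397.07.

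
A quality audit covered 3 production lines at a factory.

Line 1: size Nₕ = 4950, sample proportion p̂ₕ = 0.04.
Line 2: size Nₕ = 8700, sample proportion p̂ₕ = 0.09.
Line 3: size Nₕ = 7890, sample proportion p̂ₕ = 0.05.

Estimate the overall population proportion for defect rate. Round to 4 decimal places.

N = 4950 + 8700 + 7890 = 21540.
Overall proportion = Σ (Nₕ/N)·p̂ₕ.
Σ Nₕp̂ₕ = 198 + 783 + 394.5 = 1375.5.
1375.5 / 21540 = 0.063858... → 0.0639.

0.0639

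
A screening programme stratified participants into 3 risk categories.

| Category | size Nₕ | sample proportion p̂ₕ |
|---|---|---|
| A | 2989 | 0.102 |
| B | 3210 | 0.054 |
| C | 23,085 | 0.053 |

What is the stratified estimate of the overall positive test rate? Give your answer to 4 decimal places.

0.0581

Wₕ = Nₕ/N with N = 29284: 0.1021, 0.1096, 0.7883.
p̂_st = 0.1021·0.102 + 0.1096·0.054 + 0.7883·0.053 ≈ 0.058111... → 0.0581.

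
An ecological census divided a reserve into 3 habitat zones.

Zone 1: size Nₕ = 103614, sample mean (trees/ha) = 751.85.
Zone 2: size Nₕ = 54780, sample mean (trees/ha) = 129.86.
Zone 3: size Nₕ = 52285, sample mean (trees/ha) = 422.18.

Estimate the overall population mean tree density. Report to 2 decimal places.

N = 103614 + 54780 + 52285 = 210679.
Weight each subgroup mean by Nₕ/N and sum.
Σ Nₕx̄ₕ = 103614·751.85 + 54780·129.86 + 52285·422.18 = 77902185.9 + 7113730.8 + 22073681.3 = 107089598.
Divide by N: 107089598 / 210679 = 508.3069... → 508.31.

508.31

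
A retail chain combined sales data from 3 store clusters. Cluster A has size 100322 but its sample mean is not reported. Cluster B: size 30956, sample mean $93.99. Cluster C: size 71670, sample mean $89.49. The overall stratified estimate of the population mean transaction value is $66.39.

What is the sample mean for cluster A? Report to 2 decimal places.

41.37

Σ Nₕx̄ₕ = N·μ, so 100322·x̄_A = 202948·66.39 − (30956·93.99 + 71670·89.49).
= 13473717.72 − 9323302.74 = 4150414.98.
x̄_A = 4150414.98 / 100322 = 41.3709... → 41.37.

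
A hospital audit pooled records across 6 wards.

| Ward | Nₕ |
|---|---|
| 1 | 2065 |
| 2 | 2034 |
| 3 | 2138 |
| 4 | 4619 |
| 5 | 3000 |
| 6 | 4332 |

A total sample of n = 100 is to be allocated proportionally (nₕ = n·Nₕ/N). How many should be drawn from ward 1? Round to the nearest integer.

N = 2065 + 2034 + 2138 + 4619 + 3000 + 4332 = 18188.
n_1 = 100·2065/18188 = 11.354... → 11.

11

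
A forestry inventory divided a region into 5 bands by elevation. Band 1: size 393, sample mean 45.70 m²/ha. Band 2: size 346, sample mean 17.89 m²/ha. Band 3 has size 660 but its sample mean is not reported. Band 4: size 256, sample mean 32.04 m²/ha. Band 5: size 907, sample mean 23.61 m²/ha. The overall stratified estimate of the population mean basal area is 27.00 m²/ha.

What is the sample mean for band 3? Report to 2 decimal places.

N = 393 + 346 + 660 + 256 + 907 = 2562.
Overall total = μ·N = 27.00·2562 = 69174.
Subtract the known strata: 393·45.70 + 346·17.89 + 256·32.04 + 907·23.61 = 53766.55.
Remaining total for band 3: 69174 − 53766.55 = 15407.45.
Divide by its size: 15407.45 / 660 = 23.3446... → 23.34.

23.34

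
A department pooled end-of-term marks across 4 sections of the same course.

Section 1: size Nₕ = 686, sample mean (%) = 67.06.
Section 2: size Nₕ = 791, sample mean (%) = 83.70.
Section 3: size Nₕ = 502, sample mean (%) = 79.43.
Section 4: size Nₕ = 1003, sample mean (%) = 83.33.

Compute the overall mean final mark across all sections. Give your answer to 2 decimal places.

N = 686 + 791 + 502 + 1003 = 2982.
Overall mean = Σ (Nₕ/N)·x̄ₕ — weight by population share, not a simple average.
Σ Nₕx̄ₕ = 686·67.06 + 791·83.70 + 502·79.43 + 1003·83.33 = 46003.16 + 66206.7 + 39873.86 + 83579.99 = 235663.71.
Divide by N: 235663.71 / 2982 = 79.0287... → 79.03.

79.03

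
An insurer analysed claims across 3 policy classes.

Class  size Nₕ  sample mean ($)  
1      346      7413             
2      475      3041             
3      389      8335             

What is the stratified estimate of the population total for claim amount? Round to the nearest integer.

Population total = Σ Nₕ·x̄ₕ (each stratum's size times its mean).
346·7413 + 475·3041 + 389·8335 = 2564898 + 1444475 + 3242315 = 7251688.

7251688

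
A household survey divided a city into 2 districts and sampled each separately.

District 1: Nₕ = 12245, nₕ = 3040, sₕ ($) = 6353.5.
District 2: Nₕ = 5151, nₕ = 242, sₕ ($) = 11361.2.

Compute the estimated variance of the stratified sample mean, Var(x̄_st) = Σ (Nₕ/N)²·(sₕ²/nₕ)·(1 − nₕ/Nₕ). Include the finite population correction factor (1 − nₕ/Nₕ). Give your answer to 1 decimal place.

49513.4

N = 17396. Term for each stratum: Wₕ²sₕ²/nₕ·(1−nₕ/Nₕ).
Var(x̄_st) = 4945.7968 + 44567.5570 = 49513.3538 → 49513.4.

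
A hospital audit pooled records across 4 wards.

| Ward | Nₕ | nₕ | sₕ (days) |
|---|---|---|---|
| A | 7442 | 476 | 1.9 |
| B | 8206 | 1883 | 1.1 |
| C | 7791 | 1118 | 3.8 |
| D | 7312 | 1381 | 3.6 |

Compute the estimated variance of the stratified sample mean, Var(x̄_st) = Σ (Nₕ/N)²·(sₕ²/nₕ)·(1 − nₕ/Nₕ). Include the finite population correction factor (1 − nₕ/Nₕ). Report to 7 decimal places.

0.0015915

N = 30751; Wₕ = Nₕ/N.
ward A: (7442/30751)²·1.9²/476·(1 − 476/7442) = 0.0004157717
ward B: (8206/30751)²·1.1²/1883·(1 − 1883/8206) = 0.0000352591
ward C: (7791/30751)²·3.8²/1118·(1 − 1118/7791) = 0.0007101028
ward D: (7312/30751)²·3.6²/1381·(1 − 1381/7312) = 0.0004303848
Sum = 0.0015915184 → 0.0015915.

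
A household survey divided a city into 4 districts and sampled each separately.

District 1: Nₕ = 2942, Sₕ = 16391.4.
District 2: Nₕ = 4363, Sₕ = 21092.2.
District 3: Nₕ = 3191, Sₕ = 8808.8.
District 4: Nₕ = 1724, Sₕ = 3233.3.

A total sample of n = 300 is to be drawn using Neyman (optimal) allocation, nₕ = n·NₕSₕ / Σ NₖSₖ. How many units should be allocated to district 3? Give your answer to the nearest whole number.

48

Σ NₕSₕ = 2942·16391.4 + 4363·21092.2 + 3191·8808.8 + 1724·3233.3 = 173931857.4.
Share for 3: 28108880.8/173931857.4 = 0.16161.
n_3 = 300 × 0.16161 = 48.483... → 48.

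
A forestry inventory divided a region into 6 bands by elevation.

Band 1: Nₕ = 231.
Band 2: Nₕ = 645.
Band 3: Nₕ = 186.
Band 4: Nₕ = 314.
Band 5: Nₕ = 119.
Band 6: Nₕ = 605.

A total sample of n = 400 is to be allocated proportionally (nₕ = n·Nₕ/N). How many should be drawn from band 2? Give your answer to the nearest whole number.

Share of band 2 = 645/2100 = 0.30714.
Allocate 400 × 0.30714 = 122.857... → 123.

123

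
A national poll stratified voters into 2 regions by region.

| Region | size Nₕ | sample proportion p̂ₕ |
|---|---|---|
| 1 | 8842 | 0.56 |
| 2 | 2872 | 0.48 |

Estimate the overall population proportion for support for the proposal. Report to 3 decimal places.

0.540

Wₕ = Nₕ/N with N = 11714: 0.7548, 0.2452.
p̂_st = 0.7548·0.56 + 0.2452·0.48 ≈ 0.54039... → 0.540.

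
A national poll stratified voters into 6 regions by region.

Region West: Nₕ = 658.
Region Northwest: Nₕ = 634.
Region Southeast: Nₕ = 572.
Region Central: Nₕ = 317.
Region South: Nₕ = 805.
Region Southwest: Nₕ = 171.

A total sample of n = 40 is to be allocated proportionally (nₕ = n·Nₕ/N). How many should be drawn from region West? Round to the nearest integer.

8

N = 658 + 634 + 572 + 317 + 805 + 171 = 3157.
n_West = 40·658/3157 = 8.337... → 8.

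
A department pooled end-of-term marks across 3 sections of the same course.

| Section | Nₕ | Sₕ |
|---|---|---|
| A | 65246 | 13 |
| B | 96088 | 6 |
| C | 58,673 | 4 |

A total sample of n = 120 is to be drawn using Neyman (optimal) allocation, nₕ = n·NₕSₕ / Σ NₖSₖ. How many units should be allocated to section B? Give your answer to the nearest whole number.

42

A: NₕSₕ = 65246·13 = 848198
B: NₕSₕ = 96088·6 = 576528
C: NₕSₕ = 58673·4 = 234692
Σ NₕSₕ = 1659418.
n_B = 120·576528/1659418 = 41.691... → 42.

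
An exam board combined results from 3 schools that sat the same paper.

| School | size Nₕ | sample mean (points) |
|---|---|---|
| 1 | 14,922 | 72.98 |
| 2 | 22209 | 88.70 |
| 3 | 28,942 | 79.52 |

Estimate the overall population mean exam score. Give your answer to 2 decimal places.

81.13

x̄_st = (Σ Nₕx̄ₕ) / (Σ Nₕ) = (14922·72.98 + 22209·88.70 + 28942·79.52) / 66073
= 5360413.7 / 66073 = 81.1287... → 81.13.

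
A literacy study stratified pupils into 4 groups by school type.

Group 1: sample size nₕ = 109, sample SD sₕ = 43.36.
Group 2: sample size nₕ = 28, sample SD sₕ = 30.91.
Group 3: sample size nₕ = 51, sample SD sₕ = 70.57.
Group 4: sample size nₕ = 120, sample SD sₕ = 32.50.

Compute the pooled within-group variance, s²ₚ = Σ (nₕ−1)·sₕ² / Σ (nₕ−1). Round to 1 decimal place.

1: (109−1)·43.36² = 108·1880.0896 = 203049.6768
2: (28−1)·30.91² = 27·955.4281 = 25796.5587
3: (51−1)·70.57² = 50·4980.1249 = 249006.245
4: (120−1)·32.50² = 119·1056.25 = 125693.75
Numerator = 603546.2305; denominator = Σ(nₕ−1) = 304.
s²ₚ = 603546.2305/304 = 1985.349... → 1985.3.

1985.3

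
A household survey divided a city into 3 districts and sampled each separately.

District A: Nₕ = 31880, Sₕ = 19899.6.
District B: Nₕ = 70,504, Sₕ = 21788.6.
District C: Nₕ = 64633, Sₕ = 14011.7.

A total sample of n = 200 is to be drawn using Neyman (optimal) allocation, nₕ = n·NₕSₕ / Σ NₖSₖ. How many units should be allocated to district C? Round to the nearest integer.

59

Σ NₕSₕ = 31880·19899.6 + 70504·21788.6 + 64633·14011.7 = 3076200908.5.
Share for C: 905618206.1/3076200908.5 = 0.29440.
n_C = 200 × 0.29440 = 58.879... → 59.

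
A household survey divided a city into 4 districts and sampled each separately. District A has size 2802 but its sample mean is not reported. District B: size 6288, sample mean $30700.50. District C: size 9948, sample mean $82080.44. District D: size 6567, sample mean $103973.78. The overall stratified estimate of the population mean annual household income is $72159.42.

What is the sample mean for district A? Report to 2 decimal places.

55412.27

N = 2802 + 6288 + 9948 + 6567 = 25605.
Overall total = μ·N = 72159.42·25605 = 1847641949.1.
Subtract the known strata: 6288·30700.50 + 9948·82080.44 + 6567·103973.78 = 1692376774.38.
Remaining total for district A: 1847641949.1 − 1692376774.38 = 155265174.72.
Divide by its size: 155265174.72 / 2802 = 55412.2679... → 55412.27.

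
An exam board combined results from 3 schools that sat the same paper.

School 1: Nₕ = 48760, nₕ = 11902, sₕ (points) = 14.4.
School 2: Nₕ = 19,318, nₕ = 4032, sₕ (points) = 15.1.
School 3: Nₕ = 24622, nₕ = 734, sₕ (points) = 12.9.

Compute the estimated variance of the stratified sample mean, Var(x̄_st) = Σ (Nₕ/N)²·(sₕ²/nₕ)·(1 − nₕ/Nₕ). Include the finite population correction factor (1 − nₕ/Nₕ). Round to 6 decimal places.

N = 92700. Term for each stratum: Wₕ²sₕ²/nₕ·(1−nₕ/Nₕ).
Var(x̄_st) = 0.003643687 + 0.001943256 + 0.015517688 = 0.021104630 → 0.021105.

0.021105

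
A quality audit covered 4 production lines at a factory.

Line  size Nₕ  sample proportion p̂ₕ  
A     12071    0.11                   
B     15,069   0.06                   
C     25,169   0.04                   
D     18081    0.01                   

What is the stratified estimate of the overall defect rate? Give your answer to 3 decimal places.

N = 12071 + 15069 + 25169 + 18081 = 70390.
Overall proportion = Σ (Nₕ/N)·p̂ₕ.
Σ Nₕp̂ₕ = 1327.81 + 904.14 + 1006.76 + 180.81 = 3419.52.
3419.52 / 70390 = 0.04858... → 0.049.

0.049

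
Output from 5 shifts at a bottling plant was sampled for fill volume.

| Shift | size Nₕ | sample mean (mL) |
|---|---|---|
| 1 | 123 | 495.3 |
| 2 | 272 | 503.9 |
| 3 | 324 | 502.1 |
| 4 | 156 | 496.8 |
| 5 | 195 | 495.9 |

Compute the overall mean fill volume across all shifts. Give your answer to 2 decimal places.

N = 123 + 272 + 324 + 156 + 195 = 1070.
Weight each subgroup mean by Nₕ/N and sum.
Σ Nₕx̄ₕ = 123·495.3 + 272·503.9 + 324·502.1 + 156·496.8 + 195·495.9 = 60921.9 + 137060.8 + 162680.4 + 77500.8 + 96700.5 = 534864.4.
Divide by N: 534864.4 / 1070 = 499.8733... → 499.87.

499.87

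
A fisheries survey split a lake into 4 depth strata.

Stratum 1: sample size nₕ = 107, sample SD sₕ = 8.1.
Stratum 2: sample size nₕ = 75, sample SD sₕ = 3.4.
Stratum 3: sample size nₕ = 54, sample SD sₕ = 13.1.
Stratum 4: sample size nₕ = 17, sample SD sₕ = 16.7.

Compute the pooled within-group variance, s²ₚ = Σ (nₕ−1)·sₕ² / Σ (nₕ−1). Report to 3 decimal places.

1: (107−1)·8.1² = 106·65.61 = 6954.66
2: (75−1)·3.4² = 74·11.56 = 855.44
3: (54−1)·13.1² = 53·171.61 = 9095.33
4: (17−1)·16.7² = 16·278.89 = 4462.24
Numerator = 21367.67; denominator = Σ(nₕ−1) = 249.
s²ₚ = 21367.67/249 = 85.81394... → 85.814.

85.814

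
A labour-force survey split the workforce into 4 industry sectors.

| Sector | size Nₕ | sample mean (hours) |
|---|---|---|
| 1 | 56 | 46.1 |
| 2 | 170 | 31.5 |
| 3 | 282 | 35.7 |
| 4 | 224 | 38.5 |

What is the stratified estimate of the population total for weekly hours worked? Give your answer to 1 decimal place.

26628.0

Estimate total by summing Nₕ·x̄ₕ over strata.
56·46.1 + 170·31.5 + 282·35.7 + 224·38.5 = 2581.6 + 5355 + 10067.4 + 8624 = 26628.0.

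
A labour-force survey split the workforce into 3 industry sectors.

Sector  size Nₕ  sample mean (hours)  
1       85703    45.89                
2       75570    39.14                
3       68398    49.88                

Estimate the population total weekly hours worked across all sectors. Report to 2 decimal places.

10302412.71

Population total = Σ Nₕ·x̄ₕ (each stratum's size times its mean).
85703·45.89 + 75570·39.14 + 68398·49.88 = 3932910.67 + 2957809.8 + 3411692.24 = 10302412.71.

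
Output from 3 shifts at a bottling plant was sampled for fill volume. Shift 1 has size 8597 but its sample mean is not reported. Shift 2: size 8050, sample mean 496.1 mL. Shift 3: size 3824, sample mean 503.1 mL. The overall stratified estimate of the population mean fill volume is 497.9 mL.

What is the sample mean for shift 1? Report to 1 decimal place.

Σ Nₕx̄ₕ = N·μ, so 8597·x̄_1 = 20471·497.9 − (8050·496.1 + 3824·503.1).
= 10192510.9 − 5917459.4 = 4275051.5.
x̄_1 = 4275051.5 / 8597 = 497.272... → 497.3.

497.3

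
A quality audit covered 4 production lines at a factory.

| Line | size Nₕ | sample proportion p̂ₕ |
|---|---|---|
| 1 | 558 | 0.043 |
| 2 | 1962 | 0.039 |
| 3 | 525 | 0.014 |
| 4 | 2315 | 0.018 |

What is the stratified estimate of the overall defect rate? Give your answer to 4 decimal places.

0.0279

N = 558 + 1962 + 525 + 2315 = 5360.
Overall proportion = Σ (Nₕ/N)·p̂ₕ.
Σ Nₕp̂ₕ = 23.994 + 76.518 + 7.35 + 41.67 = 149.532.
149.532 / 5360 = 0.027898... → 0.0279.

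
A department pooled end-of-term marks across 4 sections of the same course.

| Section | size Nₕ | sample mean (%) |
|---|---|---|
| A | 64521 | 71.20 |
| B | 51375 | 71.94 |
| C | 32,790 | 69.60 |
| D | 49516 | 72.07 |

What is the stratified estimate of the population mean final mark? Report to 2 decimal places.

N = 198202; weights Wₕ = Nₕ/N = (0.3255, 0.2592, 0.1654, 0.2498).
x̄_st = Σ Wₕ·x̄ₕ = 0.3255·71.20 + 0.2592·71.94 + 0.1654·69.60 + 0.2498·72.07 ≈ 71.3445...
→ 71.34.

71.34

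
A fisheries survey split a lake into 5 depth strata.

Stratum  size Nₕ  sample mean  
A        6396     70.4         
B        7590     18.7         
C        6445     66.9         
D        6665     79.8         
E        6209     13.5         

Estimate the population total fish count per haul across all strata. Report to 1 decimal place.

Estimate total by summing Nₕ·x̄ₕ over strata.
6396·70.4 + 7590·18.7 + 6445·66.9 + 6665·79.8 + 6209·13.5 = 450278.4 + 141933 + 431170.5 + 531867 + 83821.5 = 1639070.4.

1639070.4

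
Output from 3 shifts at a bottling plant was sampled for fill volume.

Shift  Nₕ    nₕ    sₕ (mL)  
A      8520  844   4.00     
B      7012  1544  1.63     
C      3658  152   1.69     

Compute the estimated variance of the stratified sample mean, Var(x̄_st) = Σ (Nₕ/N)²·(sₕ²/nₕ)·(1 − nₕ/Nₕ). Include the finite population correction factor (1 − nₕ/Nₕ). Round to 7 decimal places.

0.0042002

N = 19190; Wₕ = Nₕ/N.
shift A: (8520/19190)²·4.00²/844·(1 − 844/8520) = 0.0033666824
shift B: (7012/19190)²·1.63²/1544·(1 − 1544/7012) = 0.0001791630
shift C: (3658/19190)²·1.69²/152·(1 − 152/3658) = 0.0006543882
Sum = 0.0042002336 → 0.0042002.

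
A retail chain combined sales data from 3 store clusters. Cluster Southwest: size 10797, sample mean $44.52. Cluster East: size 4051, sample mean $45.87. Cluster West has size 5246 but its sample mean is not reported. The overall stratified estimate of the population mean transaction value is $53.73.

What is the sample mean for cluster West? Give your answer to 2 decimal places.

78.76

Σ Nₕx̄ₕ = N·μ, so 5246·x̄_West = 20094·53.73 − (10797·44.52 + 4051·45.87).
= 1079650.62 − 666501.81 = 413148.81.
x̄_West = 413148.81 / 5246 = 78.7550... → 78.76.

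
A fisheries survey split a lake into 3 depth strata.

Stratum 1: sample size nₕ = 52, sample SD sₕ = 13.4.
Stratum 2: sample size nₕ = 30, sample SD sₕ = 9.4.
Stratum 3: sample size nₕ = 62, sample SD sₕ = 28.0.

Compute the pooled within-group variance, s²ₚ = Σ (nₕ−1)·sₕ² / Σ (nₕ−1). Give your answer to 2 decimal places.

422.30

Degrees of freedom: 51 + 29 + 61 = 141.
Σ(nₕ−1)sₕ² = 51·179.56 + 29·88.36 + 61·784 = 59544.
s²ₚ = 59544 / 141 = 422.2979... → 422.30.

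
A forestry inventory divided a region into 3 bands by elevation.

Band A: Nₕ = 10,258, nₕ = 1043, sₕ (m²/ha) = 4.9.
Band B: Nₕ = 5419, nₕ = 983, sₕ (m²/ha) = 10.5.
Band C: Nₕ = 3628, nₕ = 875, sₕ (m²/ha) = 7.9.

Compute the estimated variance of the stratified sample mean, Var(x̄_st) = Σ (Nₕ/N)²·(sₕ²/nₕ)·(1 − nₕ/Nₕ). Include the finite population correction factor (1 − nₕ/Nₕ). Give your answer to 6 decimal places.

0.014985

N = 19305. Term for each stratum: Wₕ²sₕ²/nₕ·(1−nₕ/Nₕ).
Var(x̄_st) = 0.005838836 + 0.007234294 + 0.001911525 = 0.014984655 → 0.014985.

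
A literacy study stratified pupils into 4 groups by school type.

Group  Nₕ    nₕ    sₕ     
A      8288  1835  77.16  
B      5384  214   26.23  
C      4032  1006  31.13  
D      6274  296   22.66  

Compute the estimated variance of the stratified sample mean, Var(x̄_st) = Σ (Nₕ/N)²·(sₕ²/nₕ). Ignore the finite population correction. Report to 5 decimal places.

0.69573

N = 23978; Wₕ = Nₕ/N.
group A: (8288/23978)²·77.16²/1835 = 0.38763407
group B: (5384/23978)²·26.23²/214 = 0.16209402
group C: (4032/23978)²·31.13²/1006 = 0.02723801
group D: (6274/23978)²·22.66²/296 = 0.11876575
Sum = 0.69573185 → 0.69573.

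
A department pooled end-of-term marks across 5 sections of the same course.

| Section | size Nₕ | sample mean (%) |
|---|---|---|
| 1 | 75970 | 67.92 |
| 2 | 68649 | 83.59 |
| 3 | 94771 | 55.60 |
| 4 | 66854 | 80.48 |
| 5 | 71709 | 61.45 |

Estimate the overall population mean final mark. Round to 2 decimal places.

N = 377953; weights Wₕ = Nₕ/N = (0.2010, 0.1816, 0.2507, 0.1769, 0.1897).
x̄_st = Σ Wₕ·x̄ₕ = 0.2010·67.92 + 0.1816·83.59 + 0.2507·55.60 + 0.1769·80.48 + 0.1897·61.45 ≈ 68.6711...
→ 68.67.

68.67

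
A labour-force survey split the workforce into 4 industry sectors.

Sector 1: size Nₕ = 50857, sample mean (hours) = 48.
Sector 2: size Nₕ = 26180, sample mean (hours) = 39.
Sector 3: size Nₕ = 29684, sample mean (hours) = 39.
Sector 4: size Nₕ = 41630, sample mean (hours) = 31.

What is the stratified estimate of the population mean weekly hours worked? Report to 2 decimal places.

39.84

N = 50857 + 26180 + 29684 + 41630 = 148351.
The stratified mean weights each stratum mean by its population share Nₕ/N.
Σ Nₕx̄ₕ = 50857·48 + 26180·39 + 29684·39 + 41630·31 = 2441136 + 1021020 + 1157676 + 1290530 = 5910362.
Divide by N: 5910362 / 148351 = 39.8404... → 39.84.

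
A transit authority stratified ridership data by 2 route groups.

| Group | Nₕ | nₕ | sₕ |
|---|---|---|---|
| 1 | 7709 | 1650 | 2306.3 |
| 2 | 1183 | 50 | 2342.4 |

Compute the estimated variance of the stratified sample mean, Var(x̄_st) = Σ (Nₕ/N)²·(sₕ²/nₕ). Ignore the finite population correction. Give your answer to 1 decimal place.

4365.3

N = 8892; Wₕ = Nₕ/N.
group 1: (7709/8892)²·2306.3²/1650 = 2422.9521
group 2: (1183/8892)²·2342.4²/50 = 1942.3286
Sum = 4365.2807 → 4365.3.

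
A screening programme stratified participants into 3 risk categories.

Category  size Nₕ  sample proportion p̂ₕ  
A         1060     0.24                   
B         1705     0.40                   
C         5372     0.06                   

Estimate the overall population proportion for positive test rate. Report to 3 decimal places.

0.155

Wₕ = Nₕ/N with N = 8137: 0.1303, 0.2095, 0.6602.
p̂_st = 0.1303·0.24 + 0.2095·0.40 + 0.6602·0.06 ≈ 0.15469... → 0.155.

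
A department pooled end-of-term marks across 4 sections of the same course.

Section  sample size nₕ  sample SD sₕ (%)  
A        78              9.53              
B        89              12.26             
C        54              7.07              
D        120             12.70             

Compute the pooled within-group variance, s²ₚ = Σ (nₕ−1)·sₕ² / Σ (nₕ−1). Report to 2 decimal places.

124.82

A: (78−1)·9.53² = 77·90.8209 = 6993.2093
B: (89−1)·12.26² = 88·150.3076 = 13227.0688
C: (54−1)·7.07² = 53·49.9849 = 2649.1997
D: (120−1)·12.70² = 119·161.29 = 19193.51
Numerator = 42062.9878; denominator = Σ(nₕ−1) = 337.
s²ₚ = 42062.9878/337 = 124.8160... → 124.82.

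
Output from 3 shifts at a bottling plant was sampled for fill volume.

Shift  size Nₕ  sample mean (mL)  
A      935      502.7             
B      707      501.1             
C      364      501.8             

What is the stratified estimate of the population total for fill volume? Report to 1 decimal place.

Estimate total by summing Nₕ·x̄ₕ over strata.
935·502.7 + 707·501.1 + 364·501.8 = 470024.5 + 354277.7 + 182655.2 = 1006957.4.

1006957.4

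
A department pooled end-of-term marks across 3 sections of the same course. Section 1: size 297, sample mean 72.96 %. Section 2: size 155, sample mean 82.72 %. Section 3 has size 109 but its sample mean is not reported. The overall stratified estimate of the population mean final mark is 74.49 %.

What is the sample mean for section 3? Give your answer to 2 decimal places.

66.96

N = 297 + 155 + 109 = 561.
Overall total = μ·N = 74.49·561 = 41788.89.
Subtract the known strata: 297·72.96 + 155·82.72 = 34490.72.
Remaining total for section 3: 41788.89 − 34490.72 = 7298.17.
Divide by its size: 7298.17 / 109 = 66.9557... → 66.96.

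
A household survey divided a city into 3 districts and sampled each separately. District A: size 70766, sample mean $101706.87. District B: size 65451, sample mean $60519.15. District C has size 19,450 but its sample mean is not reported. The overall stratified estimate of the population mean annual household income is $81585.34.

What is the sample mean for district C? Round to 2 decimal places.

Σ Nₕx̄ₕ = N·μ, so 19450·x̄_C = 155667·81585.34 − (70766·101706.87 + 65451·60519.15).
= 12700145121.78 − 11158427249.07 = 1541717872.71.
x̄_C = 1541717872.71 / 19450 = 79265.7004... → 79265.70.

79265.70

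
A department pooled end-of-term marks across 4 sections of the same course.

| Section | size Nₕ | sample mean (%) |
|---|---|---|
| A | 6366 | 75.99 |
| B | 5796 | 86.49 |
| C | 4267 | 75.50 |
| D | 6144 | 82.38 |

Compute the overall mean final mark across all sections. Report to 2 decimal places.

N = 6366 + 5796 + 4267 + 6144 = 22573.
Overall mean = Σ (Nₕ/N)·x̄ₕ — weight by population share, not a simple average.
Σ Nₕx̄ₕ = 6366·75.99 + 5796·86.49 + 4267·75.50 + 6144·82.38 = 483752.34 + 501296.04 + 322158.5 + 506142.72 = 1813349.6.
Divide by N: 1813349.6 / 22573 = 80.3327... → 80.33.

80.33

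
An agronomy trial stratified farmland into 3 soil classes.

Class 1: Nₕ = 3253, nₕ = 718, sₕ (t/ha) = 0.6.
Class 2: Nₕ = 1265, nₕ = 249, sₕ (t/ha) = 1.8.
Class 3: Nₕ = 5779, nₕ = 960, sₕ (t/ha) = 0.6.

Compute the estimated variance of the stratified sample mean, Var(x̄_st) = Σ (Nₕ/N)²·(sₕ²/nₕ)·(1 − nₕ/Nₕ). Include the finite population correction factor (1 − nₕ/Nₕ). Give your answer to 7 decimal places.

0.0002952

N = 10297. Term for each stratum: Wₕ²sₕ²/nₕ·(1−nₕ/Nₕ).
Var(x̄_st) = 0.0000389959 + 0.0001577279 + 0.0000984962 = 0.0002952200 → 0.0002952.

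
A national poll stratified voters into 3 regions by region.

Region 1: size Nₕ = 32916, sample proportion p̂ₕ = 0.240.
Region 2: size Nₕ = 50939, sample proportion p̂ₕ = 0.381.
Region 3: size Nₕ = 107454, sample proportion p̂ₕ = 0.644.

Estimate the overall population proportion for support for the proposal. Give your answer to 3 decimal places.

Wₕ = Nₕ/N with N = 191309: 0.1721, 0.2663, 0.5617.
p̂_st = 0.1721·0.240 + 0.2663·0.381 + 0.5617·0.644 ≈ 0.50446... → 0.504.

0.504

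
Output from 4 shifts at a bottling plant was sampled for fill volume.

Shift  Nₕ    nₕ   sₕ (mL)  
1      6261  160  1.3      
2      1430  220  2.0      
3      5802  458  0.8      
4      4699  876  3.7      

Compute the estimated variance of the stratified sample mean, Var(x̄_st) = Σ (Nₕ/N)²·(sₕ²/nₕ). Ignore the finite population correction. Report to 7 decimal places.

N = 18192; Wₕ = Nₕ/N.
shift 1: (6261/18192)²·1.3²/160 = 0.0012511035
shift 2: (1430/18192)²·2.0²/220 = 0.0001123436
shift 3: (5802/18192)²·0.8²/458 = 0.0001421376
shift 4: (4699/18192)²·3.7²/876 = 0.0010426759
Sum = 0.0025482607 → 0.0025483.

0.0025483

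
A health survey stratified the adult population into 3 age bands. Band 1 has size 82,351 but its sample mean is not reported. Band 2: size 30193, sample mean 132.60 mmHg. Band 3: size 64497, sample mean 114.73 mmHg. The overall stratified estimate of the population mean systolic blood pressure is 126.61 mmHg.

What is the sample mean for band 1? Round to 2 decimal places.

N = 82351 + 30193 + 64497 = 177041.
Overall total = μ·N = 126.61·177041 = 22415161.01.
Subtract the known strata: 30193·132.60 + 64497·114.73 = 11403332.61.
Remaining total for band 1: 22415161.01 − 11403332.61 = 11011828.4.
Divide by its size: 11011828.4 / 82351 = 133.7182... → 133.72.

133.72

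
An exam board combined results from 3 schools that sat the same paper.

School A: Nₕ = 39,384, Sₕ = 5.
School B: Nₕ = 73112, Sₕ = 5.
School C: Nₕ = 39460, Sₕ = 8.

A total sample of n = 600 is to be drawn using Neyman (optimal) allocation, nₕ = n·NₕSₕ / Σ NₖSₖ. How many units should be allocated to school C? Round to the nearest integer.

216

Σ NₕSₕ = 39384·5 + 73112·5 + 39460·8 = 878160.
Share for C: 315680/878160 = 0.35948.
n_C = 600 × 0.35948 = 215.687... → 216.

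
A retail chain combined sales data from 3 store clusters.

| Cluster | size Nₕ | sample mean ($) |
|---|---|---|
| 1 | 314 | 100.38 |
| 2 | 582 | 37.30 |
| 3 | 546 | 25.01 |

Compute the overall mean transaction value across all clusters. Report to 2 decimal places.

46.38

x̄_st = (Σ Nₕx̄ₕ) / (Σ Nₕ) = (314·100.38 + 582·37.30 + 546·25.01) / 1442
= 66883.38 / 1442 = 46.3824... → 46.38.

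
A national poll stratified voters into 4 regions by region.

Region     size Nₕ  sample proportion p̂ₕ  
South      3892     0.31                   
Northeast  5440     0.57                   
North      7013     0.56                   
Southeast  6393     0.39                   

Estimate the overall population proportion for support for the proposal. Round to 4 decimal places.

0.4718

N = 3892 + 5440 + 7013 + 6393 = 22738.
Overall proportion = Σ (Nₕ/N)·p̂ₕ.
Σ Nₕp̂ₕ = 1206.52 + 3100.8 + 3927.28 + 2493.27 = 10727.87.
10727.87 / 22738 = 0.471804... → 0.4718.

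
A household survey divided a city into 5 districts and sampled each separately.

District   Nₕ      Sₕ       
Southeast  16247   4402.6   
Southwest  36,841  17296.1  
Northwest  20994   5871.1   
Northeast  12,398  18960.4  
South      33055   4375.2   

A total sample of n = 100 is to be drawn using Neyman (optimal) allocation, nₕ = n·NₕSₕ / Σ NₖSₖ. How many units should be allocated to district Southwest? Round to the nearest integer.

53

Σ NₕSₕ = 16247·4402.6 + 36841·17296.1 + 20994·5871.1 + 12398·18960.4 + 33055·4375.2 = 1211685810.9.
Share for Southwest: 637205620.1/1211685810.9 = 0.52588.
n_Southwest = 100 × 0.52588 = 52.588... → 53.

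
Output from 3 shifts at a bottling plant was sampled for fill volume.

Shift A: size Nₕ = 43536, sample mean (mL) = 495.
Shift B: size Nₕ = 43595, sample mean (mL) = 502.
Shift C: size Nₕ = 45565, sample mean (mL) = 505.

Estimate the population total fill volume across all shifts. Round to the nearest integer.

66445335

A: 43536·495 = 21550320
B: 43595·502 = 21884690
C: 45565·505 = 23010325
τ̂ = Σ Nₕx̄ₕ = 66445335.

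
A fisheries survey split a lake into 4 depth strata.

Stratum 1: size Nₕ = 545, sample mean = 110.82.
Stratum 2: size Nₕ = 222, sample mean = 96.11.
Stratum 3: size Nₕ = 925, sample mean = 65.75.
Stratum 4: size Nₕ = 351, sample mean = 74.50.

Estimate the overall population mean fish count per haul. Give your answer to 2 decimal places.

82.58

N = 545 + 222 + 925 + 351 = 2043.
Weight each subgroup mean by Nₕ/N and sum.
Σ Nₕx̄ₕ = 545·110.82 + 222·96.11 + 925·65.75 + 351·74.50 = 60396.9 + 21336.42 + 60818.75 + 26149.5 = 168701.57.
Divide by N: 168701.57 / 2043 = 82.5754... → 82.58.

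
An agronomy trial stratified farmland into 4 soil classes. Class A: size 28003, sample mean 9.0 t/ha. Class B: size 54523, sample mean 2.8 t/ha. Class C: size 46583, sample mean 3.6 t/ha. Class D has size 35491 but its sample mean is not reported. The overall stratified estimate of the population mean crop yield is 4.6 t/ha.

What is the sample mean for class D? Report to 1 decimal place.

Σ Nₕx̄ₕ = N·μ, so 35491·x̄_D = 164600·4.6 − (28003·9.0 + 54523·2.8 + 46583·3.6).
= 757160 − 572390.2 = 184769.8.
x̄_D = 184769.8 / 35491 = 5.206... → 5.2.

5.2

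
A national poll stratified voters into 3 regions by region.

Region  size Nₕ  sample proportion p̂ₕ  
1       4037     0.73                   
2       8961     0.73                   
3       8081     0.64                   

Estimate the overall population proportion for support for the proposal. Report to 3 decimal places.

0.695

Wₕ = Nₕ/N with N = 21079: 0.1915, 0.4251, 0.3834.
p̂_st = 0.1915·0.73 + 0.4251·0.73 + 0.3834·0.64 ≈ 0.69550... → 0.695.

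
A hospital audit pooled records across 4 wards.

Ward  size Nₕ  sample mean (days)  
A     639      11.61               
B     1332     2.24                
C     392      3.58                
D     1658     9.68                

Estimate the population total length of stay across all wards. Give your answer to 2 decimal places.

Estimate total by summing Nₕ·x̄ₕ over strata.
639·11.61 + 1332·2.24 + 392·3.58 + 1658·9.68 = 7418.79 + 2983.68 + 1403.36 + 16049.44 = 27855.27.

27855.27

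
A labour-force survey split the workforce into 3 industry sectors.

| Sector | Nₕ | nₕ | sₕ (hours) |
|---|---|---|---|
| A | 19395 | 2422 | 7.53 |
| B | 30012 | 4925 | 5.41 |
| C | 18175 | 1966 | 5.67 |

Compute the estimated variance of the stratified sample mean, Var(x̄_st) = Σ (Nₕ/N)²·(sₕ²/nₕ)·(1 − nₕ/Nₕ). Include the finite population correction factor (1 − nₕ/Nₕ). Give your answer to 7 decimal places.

N = 67582. Term for each stratum: Wₕ²sₕ²/nₕ·(1−nₕ/Nₕ).
Var(x̄_st) = 0.0016873382 + 0.0009796476 + 0.0010547540 = 0.0037217397 → 0.0037217.

0.0037217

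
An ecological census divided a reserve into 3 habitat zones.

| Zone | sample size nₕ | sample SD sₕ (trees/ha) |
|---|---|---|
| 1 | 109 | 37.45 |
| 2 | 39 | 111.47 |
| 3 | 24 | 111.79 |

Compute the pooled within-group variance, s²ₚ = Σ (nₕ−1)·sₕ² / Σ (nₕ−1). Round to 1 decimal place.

5391.0

Degrees of freedom: 108 + 38 + 23 = 169.
Σ(nₕ−1)sₕ² = 108·1402.5025 + 38·12425.5609 + 23·12497.0041 = 911072.6785.
s²ₚ = 911072.6785 / 169 = 5390.963... → 5391.0.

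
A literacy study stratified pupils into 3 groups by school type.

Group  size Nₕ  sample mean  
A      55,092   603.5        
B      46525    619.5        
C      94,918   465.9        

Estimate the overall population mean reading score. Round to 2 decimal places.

N = 55092 + 46525 + 94918 = 196535.
The stratified mean weights each stratum mean by its population share Nₕ/N.
Σ Nₕx̄ₕ = 55092·603.5 + 46525·619.5 + 94918·465.9 = 33248022 + 28822237.5 + 44222296.2 = 106292555.7.
Divide by N: 106292555.7 / 196535 = 540.8327... → 540.83.

540.83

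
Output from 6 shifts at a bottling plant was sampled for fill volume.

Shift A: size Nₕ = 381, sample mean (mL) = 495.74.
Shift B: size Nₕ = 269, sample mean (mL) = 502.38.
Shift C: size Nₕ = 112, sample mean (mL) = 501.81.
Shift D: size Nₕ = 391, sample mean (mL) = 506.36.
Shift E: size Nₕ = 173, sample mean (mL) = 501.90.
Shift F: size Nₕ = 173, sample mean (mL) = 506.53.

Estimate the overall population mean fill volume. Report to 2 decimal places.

502.11

N = 1499; weights Wₕ = Nₕ/N = (0.2542, 0.1795, 0.0747, 0.2608, 0.1154, 0.1154).
x̄_st = Σ Wₕ·x̄ₕ = 0.2542·495.74 + 0.1795·502.38 + 0.0747·501.81 + 0.2608·506.36 + 0.1154·501.90 + 0.1154·506.53 ≈ 502.1114...
→ 502.11.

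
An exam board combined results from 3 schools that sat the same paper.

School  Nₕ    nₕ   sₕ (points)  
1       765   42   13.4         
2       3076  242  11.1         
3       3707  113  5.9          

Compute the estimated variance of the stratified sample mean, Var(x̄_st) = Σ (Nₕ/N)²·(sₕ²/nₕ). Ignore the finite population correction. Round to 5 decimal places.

N = 7548; Wₕ = Nₕ/N.
school 1: (765/7548)²·13.4²/42 = 0.04391566
school 2: (3076/7548)²·11.1²/242 = 0.08455503
school 3: (3707/7548)²·5.9²/113 = 0.07430311
Sum = 0.20277380 → 0.20277.

0.20277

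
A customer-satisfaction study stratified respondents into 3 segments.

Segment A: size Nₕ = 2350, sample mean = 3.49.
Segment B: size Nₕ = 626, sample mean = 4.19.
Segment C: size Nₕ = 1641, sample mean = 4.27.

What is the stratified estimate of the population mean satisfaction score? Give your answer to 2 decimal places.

N = 2350 + 626 + 1641 = 4617.
Overall mean = Σ (Nₕ/N)·x̄ₕ — weight by population share, not a simple average.
Σ Nₕx̄ₕ = 2350·3.49 + 626·4.19 + 1641·4.27 = 8201.5 + 2622.94 + 7007.07 = 17831.51.
Divide by N: 17831.51 / 4617 = 3.8621... → 3.86.

3.86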